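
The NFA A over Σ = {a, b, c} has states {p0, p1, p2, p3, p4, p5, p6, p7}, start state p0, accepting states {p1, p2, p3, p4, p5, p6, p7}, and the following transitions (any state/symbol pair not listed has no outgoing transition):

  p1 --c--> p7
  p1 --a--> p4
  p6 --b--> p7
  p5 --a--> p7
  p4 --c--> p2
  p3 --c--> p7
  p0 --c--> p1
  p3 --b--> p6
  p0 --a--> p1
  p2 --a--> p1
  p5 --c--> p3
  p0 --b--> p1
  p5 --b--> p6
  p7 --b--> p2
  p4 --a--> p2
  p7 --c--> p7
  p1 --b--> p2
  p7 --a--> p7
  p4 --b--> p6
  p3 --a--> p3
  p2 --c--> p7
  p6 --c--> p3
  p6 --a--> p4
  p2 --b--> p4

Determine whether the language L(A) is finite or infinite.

infinite

State p1 is reachable from the start and can reach an accepting state, and it lies on the cycle p1 → p2 → p1.
Traversing that cycle any number of times yields accepted strings of unbounded length, so the language is infinite.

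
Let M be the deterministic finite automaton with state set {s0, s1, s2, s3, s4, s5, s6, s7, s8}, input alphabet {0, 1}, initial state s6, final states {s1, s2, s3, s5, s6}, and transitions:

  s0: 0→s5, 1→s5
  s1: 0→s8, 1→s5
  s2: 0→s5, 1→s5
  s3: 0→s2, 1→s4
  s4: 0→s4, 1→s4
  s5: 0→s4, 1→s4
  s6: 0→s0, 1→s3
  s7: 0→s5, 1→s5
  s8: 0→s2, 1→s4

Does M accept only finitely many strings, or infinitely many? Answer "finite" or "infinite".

finite

The useful states (reachable from s6 and able to reach an accepting state) are {s0, s2, s3, s5, s6}.
Restricted to these states the transition graph has no cycle, so every accepting path has bounded length and L is finite.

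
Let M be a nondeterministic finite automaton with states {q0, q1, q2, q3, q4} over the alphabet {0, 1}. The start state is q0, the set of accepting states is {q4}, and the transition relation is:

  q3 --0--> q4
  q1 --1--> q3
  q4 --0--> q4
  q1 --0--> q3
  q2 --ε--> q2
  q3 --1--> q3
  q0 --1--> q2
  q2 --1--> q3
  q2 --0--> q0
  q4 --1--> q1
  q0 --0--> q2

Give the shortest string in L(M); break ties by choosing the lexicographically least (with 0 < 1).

A breadth-first search from q0 reaches an accepting state first via the path q0 → q2 → q3 → q4 on input 010.
No string of length < 3 is accepted (BFS exhausts all shorter strings without reaching an accepting state), and 010 is the lexicographically least accepting string of length 3.

010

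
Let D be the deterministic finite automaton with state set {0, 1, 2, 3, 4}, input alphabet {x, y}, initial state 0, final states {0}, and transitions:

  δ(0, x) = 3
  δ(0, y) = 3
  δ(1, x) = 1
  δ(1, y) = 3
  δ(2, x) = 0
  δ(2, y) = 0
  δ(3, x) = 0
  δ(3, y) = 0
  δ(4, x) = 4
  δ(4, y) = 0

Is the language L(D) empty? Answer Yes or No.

No

The empty string ε is accepted: the run 0 ends in the accepting state 0.
Since at least one string is accepted, L(D) is not empty.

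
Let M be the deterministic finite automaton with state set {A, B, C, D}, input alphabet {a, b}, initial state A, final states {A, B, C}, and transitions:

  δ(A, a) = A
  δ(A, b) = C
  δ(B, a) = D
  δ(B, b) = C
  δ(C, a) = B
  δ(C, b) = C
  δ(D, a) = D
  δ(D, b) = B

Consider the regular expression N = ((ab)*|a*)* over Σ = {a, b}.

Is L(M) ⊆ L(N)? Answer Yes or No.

No

The string b is in L(M) but not in L(N).
So L(M) ⊄ L(N).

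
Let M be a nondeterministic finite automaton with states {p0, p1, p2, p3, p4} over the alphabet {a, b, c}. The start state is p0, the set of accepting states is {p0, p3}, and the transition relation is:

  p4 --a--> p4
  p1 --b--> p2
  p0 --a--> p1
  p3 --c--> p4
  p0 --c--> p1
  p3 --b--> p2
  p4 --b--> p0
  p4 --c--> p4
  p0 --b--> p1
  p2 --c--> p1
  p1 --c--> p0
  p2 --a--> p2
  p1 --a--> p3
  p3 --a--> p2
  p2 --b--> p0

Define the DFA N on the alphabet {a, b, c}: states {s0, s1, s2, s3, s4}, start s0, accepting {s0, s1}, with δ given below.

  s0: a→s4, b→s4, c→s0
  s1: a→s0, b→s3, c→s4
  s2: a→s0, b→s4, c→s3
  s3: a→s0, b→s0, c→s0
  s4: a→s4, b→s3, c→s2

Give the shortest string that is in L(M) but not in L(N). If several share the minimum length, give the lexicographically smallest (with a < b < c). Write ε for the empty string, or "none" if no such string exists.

aa

The string aa is accepted by M but not by N.
No shorter string lies in the difference, and aa is the lexicographically first length-2 string in L(M) \ L(N).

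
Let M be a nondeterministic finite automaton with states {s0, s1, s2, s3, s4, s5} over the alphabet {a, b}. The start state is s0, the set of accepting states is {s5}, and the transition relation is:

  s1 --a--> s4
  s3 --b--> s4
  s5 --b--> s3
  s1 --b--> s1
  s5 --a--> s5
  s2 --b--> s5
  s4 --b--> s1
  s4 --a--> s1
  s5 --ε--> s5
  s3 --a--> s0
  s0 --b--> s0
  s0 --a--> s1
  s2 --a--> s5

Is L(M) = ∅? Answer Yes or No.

The states reachable from the start state are {s0, s1, s4}.
None of the accepting states {s5} is reachable, so no string is accepted and L(M) = ∅.

Yes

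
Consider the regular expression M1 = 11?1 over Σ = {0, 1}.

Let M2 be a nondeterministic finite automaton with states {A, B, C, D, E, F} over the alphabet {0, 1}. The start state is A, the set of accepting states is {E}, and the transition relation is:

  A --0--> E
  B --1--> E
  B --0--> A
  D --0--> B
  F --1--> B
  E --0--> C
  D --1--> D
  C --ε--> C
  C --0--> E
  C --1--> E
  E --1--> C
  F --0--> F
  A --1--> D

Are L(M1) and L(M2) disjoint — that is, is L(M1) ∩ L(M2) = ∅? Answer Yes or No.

Converting the expression M1 to a DFA (subset construction, then merging equivalent states) gives the minimal DFA with states {r0, r1, r2, r3, r4}, start state r0, accepting states {r3, r4} and transitions r0: 0→r1, 1→r2; r1: 0→r1, 1→r1; r2: 0→r1, 1→r3; r3: 0→r1, 1→r4; r4: 0→r1, 1→r1.
Exploring the product automaton M1 × M2 from the start pair (r0, A), following both machines on each input symbol, reaches 9 state pairs: (r0, A), (r1, E), (r2, D), (r1, C), (r1, B), (r3, D), (r1, A), (r4, D), (r1, D).
M1 accepts in {r3, r4} and M2 accepts in {E}; no reachable pair has both components accepting, so no string drives both machines to acceptance simultaneously and L(M1) ∩ L(M2) = ∅.
So no string is accepted by both, and the intersection is empty.

Yes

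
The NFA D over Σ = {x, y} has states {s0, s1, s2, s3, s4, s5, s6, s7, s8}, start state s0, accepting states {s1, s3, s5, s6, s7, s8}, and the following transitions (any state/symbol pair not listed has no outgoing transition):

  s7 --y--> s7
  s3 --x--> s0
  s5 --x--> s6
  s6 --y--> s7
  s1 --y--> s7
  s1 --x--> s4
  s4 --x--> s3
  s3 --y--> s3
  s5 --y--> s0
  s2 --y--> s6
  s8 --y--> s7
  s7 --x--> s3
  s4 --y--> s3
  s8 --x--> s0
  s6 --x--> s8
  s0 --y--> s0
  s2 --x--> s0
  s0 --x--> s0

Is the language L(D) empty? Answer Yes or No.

Yes

The states reachable from the start state are {s0}.
None of the accepting states {s1, s3, s5, s6, s7, s8} is reachable, so no string is accepted and L(D) = ∅.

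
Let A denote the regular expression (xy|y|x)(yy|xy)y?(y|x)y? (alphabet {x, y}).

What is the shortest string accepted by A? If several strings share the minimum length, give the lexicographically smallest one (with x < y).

By inspection of the expression, no string of length less than 4 matches, and xxyx is the lexicographically first match of length 4.

xxyx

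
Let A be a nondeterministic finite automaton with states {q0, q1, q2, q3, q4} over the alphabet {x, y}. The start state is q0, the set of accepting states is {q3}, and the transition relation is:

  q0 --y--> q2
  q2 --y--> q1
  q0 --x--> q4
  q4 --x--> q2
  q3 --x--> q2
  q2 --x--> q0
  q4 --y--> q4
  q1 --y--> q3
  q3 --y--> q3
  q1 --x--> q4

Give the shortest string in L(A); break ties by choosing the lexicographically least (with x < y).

yyy

A breadth-first search from q0 reaches an accepting state first via the path q0 → q2 → q1 → q3 on input yyy.
No string of length < 3 is accepted (BFS exhausts all shorter strings without reaching an accepting state), and yyy is the lexicographically least accepting string of length 3.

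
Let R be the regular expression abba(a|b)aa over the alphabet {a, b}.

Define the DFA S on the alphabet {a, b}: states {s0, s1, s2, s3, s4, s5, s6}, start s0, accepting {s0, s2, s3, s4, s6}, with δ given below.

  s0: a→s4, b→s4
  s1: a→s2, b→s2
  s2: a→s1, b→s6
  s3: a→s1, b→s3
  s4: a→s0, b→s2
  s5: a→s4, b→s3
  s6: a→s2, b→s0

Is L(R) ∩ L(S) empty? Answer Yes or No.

Yes

Converting the expression R to a DFA (subset construction, then merging equivalent states) gives the minimal DFA with states {r0, r1, r2, r3, r4, r5, r6, r7, r8}, start state r0, accepting states {r8} and transitions r0: a→r1, b→r2; r1: a→r2, b→r3; r2: a→r2, b→r2; r3: a→r2, b→r4; r4: a→r5, b→r2; r5: a→r6, b→r6; r6: a→r7, b→r2; r7: a→r8, b→r2; r8: a→r2, b→r2.
Exploring the product automaton R × S from the start pair (r0, s0), following both machines on each input symbol, reaches 14 state pairs: (r0, s0), (r1, s4), (r2, s4), (r2, s0), (r3, s2), (r2, s2), (r2, s1), (r4, s6), (r2, s6), (r5, s2), (r6, s1), (r6, s6), (r7, s2), (r8, s1).
R accepts in {r8} and S accepts in {s0, s2, s3, s4, s6}; no reachable pair has both components accepting, so no string drives both machines to acceptance simultaneously and L(R) ∩ L(S) = ∅.
So no string is accepted by both, and the intersection is empty.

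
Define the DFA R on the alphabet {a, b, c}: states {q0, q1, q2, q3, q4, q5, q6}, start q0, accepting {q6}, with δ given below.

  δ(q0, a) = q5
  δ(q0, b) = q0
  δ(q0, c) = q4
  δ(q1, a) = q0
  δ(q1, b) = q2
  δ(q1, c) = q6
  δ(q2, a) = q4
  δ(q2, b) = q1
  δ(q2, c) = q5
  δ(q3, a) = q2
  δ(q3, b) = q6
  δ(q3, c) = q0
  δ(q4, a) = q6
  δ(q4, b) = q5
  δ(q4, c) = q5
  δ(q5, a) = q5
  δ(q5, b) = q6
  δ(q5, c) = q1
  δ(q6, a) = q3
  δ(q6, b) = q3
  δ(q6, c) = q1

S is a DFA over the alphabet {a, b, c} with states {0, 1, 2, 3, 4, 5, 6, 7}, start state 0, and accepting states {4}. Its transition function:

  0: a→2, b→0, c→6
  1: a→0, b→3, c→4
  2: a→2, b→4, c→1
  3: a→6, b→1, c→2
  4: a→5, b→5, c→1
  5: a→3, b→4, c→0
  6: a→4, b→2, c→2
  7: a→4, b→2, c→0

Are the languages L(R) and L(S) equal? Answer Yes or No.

Yes

Exploring the product automaton R × S from the start pair (q0, 0), following both machines on each input symbol, reaches 7 state pairs: (q0, 0), (q5, 2), (q4, 6), (q6, 4), (q1, 1), (q3, 5), (q2, 3).
R accepts in {q6} and S accepts in {4}. In every reachable pair the two components are either both accepting — (q6, 4) — or both non-accepting, so no string is accepted by exactly one of the machines: L(R) \ L(S) and L(S) \ L(R) are both empty.
Hence every string is accepted by R iff it is accepted by S, and the two languages coincide.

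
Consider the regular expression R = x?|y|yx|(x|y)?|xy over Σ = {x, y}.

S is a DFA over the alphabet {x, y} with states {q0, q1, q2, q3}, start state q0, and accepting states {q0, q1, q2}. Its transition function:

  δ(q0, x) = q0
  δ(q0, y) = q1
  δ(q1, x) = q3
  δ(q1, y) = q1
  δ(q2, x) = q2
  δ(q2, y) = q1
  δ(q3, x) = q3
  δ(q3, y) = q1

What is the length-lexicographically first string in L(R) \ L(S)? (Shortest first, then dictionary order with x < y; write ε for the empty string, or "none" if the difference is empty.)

yx

The string yx is accepted by R but not by S.
No shorter string lies in the difference, and yx is the lexicographically first length-2 string in L(R) \ L(S).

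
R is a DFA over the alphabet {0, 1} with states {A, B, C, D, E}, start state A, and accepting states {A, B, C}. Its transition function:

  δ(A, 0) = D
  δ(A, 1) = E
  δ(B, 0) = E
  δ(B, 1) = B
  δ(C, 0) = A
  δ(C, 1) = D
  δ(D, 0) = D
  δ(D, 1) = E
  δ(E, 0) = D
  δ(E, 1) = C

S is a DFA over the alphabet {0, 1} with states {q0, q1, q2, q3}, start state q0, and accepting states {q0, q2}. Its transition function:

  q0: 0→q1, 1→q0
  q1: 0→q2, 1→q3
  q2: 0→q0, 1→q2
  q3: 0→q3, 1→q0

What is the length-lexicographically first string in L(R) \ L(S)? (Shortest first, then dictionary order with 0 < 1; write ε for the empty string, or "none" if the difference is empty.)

The string 110 is accepted by R but not by S.
No shorter string lies in the difference, and 110 is the lexicographically first length-3 string in L(R) \ L(S).

110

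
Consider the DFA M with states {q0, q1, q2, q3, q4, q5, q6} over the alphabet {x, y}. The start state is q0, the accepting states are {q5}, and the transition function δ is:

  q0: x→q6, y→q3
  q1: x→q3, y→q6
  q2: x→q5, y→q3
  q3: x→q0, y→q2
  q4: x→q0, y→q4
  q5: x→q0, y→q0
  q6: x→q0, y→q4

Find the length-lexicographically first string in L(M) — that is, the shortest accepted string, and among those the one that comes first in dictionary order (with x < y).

A breadth-first search from q0 reaches an accepting state first via the path q0 → q3 → q2 → q5 on input yyx.
No string of length < 3 is accepted (BFS exhausts all shorter strings without reaching an accepting state), and yyx is the lexicographically least accepting string of length 3.

yyx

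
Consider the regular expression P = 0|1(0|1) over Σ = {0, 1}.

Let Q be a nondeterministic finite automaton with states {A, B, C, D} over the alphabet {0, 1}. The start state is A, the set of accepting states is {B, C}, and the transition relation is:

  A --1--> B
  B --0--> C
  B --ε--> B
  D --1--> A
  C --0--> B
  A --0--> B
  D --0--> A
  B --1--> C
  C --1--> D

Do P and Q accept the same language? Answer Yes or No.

The string 1 is accepted by Q but rejected by P.
So L(P) ≠ L(Q).

No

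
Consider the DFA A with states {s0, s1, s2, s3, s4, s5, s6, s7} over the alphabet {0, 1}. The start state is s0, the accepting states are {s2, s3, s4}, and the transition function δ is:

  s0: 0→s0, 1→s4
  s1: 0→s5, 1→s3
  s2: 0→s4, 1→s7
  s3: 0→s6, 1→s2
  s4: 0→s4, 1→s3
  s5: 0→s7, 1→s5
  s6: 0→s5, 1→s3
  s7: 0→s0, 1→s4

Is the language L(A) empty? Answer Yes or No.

The string 1 is accepted: the run s0 → s4 ends in the accepting state s4.
Since at least one string is accepted, L(A) is not empty.

No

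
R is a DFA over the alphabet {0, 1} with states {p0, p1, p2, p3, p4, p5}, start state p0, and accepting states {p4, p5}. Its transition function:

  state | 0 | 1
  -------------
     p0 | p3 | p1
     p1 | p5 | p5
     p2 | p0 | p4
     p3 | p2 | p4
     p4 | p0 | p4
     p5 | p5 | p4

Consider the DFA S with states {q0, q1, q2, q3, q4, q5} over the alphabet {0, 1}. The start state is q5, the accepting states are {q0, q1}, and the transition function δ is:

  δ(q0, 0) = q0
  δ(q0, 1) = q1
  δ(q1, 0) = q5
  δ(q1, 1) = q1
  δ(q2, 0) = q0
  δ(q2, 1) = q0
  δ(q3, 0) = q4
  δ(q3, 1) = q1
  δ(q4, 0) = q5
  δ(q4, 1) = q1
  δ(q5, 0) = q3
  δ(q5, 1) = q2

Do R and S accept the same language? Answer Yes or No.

Exploring the product automaton R × S from the start pair (p0, q5), following both machines on each input symbol, reaches 6 state pairs: (p0, q5), (p3, q3), (p1, q2), (p2, q4), (p4, q1), (p5, q0).
R accepts in {p4, p5} and S accepts in {q0, q1}. In every reachable pair the two components are either both accepting — (p4, q1), (p5, q0) — or both non-accepting, so no string is accepted by exactly one of the machines: L(R) \ L(S) and L(S) \ L(R) are both empty.
Hence every string is accepted by R iff it is accepted by S, and the two languages coincide.

Yes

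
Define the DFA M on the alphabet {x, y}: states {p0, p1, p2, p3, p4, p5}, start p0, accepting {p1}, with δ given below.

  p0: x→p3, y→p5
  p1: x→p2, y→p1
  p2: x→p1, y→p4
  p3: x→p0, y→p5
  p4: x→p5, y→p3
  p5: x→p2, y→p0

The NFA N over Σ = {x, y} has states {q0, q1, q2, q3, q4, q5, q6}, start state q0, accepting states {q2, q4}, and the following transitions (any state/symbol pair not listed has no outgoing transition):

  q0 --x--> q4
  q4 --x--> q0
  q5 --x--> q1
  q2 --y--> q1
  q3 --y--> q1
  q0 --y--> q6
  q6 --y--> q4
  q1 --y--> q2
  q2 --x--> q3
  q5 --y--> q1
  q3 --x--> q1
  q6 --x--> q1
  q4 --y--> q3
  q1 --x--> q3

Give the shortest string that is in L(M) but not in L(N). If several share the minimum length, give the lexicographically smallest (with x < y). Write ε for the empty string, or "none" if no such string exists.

yxx

The string yxx is accepted by M but not by N.
No shorter string lies in the difference, and yxx is the lexicographically first length-3 string in L(M) \ L(N).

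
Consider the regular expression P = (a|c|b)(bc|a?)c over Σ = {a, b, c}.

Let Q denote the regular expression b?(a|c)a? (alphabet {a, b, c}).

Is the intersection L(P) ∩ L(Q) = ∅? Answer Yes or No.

The string bc is accepted by both P and Q.
Hence L(P) ∩ L(Q) ≠ ∅.

No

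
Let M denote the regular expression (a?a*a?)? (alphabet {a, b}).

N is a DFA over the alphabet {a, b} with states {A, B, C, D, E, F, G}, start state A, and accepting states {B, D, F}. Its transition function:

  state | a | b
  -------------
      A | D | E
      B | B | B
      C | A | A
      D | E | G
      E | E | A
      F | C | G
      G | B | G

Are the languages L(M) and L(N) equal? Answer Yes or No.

The empty string ε is accepted by M but rejected by N.
So L(M) ≠ L(N).

No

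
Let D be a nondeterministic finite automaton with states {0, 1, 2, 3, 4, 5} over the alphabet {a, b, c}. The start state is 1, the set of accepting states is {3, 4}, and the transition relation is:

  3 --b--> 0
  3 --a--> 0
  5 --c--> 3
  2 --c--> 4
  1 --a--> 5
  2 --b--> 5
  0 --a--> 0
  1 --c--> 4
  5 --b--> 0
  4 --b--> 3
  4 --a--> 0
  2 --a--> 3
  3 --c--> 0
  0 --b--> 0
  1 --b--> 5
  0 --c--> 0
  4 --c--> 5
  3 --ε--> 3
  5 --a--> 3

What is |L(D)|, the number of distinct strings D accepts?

The useful subgraph on states {1, 3, 4, 5} is acyclic, so L(D) is finite; the longest accepting path visits 4 useful states, giving maximum string length 3.
Counting accepting paths from 1 by length: 1 of length 1, 5 of length 2, 2 of length 3. Total 8.

8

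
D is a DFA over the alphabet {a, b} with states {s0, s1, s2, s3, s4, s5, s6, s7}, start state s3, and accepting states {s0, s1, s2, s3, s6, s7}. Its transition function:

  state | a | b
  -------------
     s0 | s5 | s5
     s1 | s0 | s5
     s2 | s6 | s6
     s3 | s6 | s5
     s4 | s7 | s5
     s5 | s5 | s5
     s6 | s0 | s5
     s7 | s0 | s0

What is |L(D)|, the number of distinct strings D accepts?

3

The useful subgraph on states {s0, s3, s6} is acyclic, so L(D) is finite; the longest accepting path visits 3 useful states, giving maximum string length 2.
Counting accepting paths from s3 by length: 1 of length 0, 1 of length 1, 1 of length 2. Total 3.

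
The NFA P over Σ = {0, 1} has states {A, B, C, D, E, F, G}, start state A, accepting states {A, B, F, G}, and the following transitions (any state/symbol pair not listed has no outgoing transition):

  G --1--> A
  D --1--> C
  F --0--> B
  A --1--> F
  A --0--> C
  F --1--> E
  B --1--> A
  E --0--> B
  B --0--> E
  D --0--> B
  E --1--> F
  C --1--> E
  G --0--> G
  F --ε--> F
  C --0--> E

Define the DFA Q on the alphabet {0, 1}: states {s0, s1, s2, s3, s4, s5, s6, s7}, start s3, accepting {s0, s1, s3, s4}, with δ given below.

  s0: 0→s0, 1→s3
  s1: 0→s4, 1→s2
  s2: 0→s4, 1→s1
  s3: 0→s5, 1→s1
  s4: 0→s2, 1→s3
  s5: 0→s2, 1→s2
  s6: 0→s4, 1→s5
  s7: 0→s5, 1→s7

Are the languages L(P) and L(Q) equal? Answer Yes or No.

Yes

Exploring the product automaton P × Q from the start pair (A, s3), following both machines on each input symbol, reaches 5 state pairs: (A, s3), (C, s5), (F, s1), (E, s2), (B, s4).
P accepts in {A, B, F, G} and Q accepts in {s0, s1, s3, s4}. In every reachable pair the two components are either both accepting — (A, s3), (F, s1), (B, s4) — or both non-accepting, so no string is accepted by exactly one of the machines: L(P) \ L(Q) and L(Q) \ L(P) are both empty.
Hence every string is accepted by P iff it is accepted by Q, and the two languages coincide.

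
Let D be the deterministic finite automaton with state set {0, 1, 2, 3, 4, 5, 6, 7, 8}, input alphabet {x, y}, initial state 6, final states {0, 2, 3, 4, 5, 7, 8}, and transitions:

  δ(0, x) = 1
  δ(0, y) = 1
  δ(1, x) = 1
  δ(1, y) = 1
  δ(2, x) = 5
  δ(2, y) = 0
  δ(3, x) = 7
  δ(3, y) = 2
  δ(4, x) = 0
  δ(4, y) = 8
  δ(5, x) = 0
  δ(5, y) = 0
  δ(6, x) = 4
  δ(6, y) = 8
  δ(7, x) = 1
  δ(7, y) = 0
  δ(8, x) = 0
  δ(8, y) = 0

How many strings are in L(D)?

8

The useful subgraph on states {0, 4, 6, 8} is acyclic, so L(D) is finite; the longest accepting path visits 4 useful states, giving maximum string length 3.
Counting accepting paths from 6 by length: 2 of length 1, 4 of length 2, 2 of length 3. Total 8.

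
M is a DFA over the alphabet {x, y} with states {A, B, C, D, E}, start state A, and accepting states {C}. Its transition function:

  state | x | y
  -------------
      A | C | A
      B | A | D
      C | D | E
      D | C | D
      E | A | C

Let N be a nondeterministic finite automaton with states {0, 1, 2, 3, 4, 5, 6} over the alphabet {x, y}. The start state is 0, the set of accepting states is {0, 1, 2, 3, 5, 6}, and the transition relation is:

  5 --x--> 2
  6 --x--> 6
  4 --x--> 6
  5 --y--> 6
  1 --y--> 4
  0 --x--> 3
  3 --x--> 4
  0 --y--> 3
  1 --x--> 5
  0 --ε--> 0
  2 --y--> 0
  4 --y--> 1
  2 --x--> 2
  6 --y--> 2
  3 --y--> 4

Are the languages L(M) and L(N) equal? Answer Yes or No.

No

The string yx is accepted by M but rejected by N.
So L(M) ≠ L(N).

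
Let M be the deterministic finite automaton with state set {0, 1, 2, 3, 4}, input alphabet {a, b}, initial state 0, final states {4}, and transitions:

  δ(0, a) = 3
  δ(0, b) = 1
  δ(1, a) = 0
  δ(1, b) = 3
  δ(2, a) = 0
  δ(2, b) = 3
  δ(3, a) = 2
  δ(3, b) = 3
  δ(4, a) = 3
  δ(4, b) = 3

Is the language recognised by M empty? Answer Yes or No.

The states reachable from the start state are {0, 1, 2, 3}.
None of the accepting states {4} is reachable, so no string is accepted and L(M) = ∅.

Yes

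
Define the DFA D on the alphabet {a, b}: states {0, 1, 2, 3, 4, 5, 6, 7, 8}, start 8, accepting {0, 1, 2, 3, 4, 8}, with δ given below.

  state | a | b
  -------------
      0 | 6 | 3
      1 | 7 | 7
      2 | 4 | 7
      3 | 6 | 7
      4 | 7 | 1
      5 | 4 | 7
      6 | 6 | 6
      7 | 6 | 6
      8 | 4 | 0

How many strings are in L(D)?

5

The useful subgraph on states {0, 1, 3, 4, 8} is acyclic, so L(D) is finite; the longest accepting path visits 3 useful states, giving maximum string length 2.
Counting accepting paths from 8 by length: 1 of length 0, 2 of length 1, 2 of length 2. Total 5.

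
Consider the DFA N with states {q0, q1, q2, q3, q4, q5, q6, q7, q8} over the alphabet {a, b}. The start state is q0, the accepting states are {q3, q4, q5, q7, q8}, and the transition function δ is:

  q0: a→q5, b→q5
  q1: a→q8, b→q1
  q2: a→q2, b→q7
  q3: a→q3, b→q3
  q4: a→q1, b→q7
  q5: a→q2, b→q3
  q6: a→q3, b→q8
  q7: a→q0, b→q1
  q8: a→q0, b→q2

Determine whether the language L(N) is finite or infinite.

infinite

State q2 is reachable from the start and can reach an accepting state, and it lies on the cycle q2 → q2.
Traversing that cycle any number of times yields accepted strings of unbounded length, so the language is infinite.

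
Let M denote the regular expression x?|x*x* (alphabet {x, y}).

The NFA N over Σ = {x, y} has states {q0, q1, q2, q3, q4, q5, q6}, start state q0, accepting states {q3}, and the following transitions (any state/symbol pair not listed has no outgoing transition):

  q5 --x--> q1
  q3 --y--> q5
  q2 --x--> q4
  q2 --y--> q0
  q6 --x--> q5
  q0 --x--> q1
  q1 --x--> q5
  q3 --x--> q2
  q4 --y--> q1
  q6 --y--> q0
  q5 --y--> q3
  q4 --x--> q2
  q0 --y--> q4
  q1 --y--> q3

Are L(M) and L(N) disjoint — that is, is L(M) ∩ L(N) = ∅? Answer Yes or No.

Yes

Converting the expression M to a DFA (subset construction, then merging equivalent states) gives the minimal DFA with states {m0, m1}, start state m0, accepting states {m0} and transitions m0: x→m0, y→m1; m1: x→m1, y→m1.
Exploring the product automaton M × N from the start pair (m0, q0), following both machines on each input symbol, reaches 9 state pairs: (m0, q0), (m0, q1), (m1, q4), (m0, q5), (m1, q3), (m1, q2), (m1, q1), (m1, q5), (m1, q0).
M accepts in {m0} and N accepts in {q3}; no reachable pair has both components accepting, so no string drives both machines to acceptance simultaneously and L(M) ∩ L(N) = ∅.
So no string is accepted by both, and the intersection is empty.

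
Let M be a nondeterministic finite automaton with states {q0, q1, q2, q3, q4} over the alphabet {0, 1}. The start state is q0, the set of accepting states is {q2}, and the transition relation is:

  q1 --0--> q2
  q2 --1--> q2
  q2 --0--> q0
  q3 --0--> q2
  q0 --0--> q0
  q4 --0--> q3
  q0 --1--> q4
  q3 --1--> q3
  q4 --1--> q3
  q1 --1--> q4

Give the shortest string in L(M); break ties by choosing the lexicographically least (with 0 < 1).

A breadth-first search from q0 reaches an accepting state first via the path q0 → q4 → q3 → q2 on input 100.
No string of length < 3 is accepted (BFS exhausts all shorter strings without reaching an accepting state), and 100 is the lexicographically least accepting string of length 3.

100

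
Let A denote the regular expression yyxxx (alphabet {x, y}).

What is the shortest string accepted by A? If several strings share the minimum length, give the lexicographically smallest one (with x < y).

yyxxx

By inspection of the expression, no string of length less than 5 matches, and yyxxx is the lexicographically first match of length 5.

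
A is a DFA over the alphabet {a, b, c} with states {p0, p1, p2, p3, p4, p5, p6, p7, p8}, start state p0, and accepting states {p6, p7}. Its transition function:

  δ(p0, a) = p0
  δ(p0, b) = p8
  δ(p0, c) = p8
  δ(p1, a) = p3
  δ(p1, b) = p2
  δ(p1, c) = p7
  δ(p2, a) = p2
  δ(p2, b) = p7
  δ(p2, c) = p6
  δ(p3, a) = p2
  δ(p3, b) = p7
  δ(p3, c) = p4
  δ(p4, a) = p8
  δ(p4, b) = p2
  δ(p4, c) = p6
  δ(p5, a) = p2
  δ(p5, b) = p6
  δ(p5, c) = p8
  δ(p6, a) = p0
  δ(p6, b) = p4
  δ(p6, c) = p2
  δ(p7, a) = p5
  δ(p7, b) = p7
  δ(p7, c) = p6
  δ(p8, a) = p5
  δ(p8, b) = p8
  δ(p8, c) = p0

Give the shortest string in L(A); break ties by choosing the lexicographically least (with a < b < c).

bab

A breadth-first search from p0 reaches an accepting state first via the path p0 → p8 → p5 → p6 on input bab.
No string of length < 3 is accepted (BFS exhausts all shorter strings without reaching an accepting state), and bab is the lexicographically least accepting string of length 3.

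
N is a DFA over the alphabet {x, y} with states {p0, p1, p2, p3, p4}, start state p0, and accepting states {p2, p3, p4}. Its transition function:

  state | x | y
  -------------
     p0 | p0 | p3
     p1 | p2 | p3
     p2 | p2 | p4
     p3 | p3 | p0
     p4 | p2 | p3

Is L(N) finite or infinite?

State p0 is reachable from the start and can reach an accepting state, and it lies on the cycle p0 → p0.
Traversing that cycle any number of times yields accepted strings of unbounded length, so the language is infinite.

infinite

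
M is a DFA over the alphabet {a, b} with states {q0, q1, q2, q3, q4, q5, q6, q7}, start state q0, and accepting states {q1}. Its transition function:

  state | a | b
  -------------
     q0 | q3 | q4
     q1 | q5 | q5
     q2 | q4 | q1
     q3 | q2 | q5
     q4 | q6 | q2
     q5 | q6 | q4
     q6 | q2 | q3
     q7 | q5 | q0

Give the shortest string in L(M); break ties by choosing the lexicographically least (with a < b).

A breadth-first search from q0 reaches an accepting state first via the path q0 → q3 → q2 → q1 on input aab.
No string of length < 3 is accepted (BFS exhausts all shorter strings without reaching an accepting state), and aab is the lexicographically least accepting string of length 3.

aab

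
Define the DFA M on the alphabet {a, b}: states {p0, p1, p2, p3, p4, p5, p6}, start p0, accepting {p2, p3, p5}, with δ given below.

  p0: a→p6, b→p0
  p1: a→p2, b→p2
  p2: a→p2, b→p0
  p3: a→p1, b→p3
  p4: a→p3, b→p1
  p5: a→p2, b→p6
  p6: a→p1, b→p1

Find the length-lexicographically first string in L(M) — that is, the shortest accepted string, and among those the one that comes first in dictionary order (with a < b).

A breadth-first search from p0 reaches an accepting state first via the path p0 → p6 → p1 → p2 on input aaa.
No string of length < 3 is accepted (BFS exhausts all shorter strings without reaching an accepting state), and aaa is the lexicographically least accepting string of length 3.

aaa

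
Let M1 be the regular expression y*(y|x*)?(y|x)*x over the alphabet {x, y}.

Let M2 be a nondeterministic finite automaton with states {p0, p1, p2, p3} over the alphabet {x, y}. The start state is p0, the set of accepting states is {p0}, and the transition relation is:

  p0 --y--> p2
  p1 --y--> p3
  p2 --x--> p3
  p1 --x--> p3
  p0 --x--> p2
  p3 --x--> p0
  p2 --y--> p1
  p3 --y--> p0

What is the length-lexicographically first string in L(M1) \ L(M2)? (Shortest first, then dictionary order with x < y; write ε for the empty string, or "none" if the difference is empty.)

x

The string x is accepted by M1 but not by M2.
No shorter string lies in the difference, and x is the lexicographically first length-1 string in L(M1) \ L(M2).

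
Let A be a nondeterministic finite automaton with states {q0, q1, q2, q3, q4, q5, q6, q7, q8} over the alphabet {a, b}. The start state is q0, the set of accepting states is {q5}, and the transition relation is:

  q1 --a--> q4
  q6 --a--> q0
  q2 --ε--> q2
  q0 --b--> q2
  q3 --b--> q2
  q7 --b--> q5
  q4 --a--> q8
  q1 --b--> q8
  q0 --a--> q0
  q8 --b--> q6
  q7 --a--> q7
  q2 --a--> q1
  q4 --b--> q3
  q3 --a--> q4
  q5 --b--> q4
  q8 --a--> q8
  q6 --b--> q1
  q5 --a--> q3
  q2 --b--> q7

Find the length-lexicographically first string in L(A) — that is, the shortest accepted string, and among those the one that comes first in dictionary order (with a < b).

A breadth-first search from q0 reaches an accepting state first via the path q0 → q2 → q7 → q5 on input bbb.
No string of length < 3 is accepted (BFS exhausts all shorter strings without reaching an accepting state), and bbb is the lexicographically least accepting string of length 3.

bbb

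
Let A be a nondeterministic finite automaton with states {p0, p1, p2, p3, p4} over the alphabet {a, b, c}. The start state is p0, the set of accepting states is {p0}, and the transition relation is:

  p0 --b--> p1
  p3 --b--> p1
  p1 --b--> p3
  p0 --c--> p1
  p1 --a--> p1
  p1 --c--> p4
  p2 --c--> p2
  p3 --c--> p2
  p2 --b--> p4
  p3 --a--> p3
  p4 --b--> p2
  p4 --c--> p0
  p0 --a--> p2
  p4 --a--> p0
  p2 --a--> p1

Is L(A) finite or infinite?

State p1 is reachable from the start and can reach an accepting state, and it lies on the cycle p1 → p1.
Traversing that cycle any number of times yields accepted strings of unbounded length, so the language is infinite.

infinite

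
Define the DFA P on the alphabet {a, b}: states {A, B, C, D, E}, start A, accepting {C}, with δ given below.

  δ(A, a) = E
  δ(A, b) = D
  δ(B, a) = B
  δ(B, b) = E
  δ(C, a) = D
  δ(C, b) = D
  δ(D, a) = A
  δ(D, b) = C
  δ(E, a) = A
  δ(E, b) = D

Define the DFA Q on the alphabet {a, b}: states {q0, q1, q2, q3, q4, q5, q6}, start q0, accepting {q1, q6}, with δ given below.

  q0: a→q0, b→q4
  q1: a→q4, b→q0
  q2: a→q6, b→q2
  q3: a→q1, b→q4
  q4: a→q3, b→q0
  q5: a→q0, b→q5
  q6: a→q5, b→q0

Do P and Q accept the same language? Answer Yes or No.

No

The string bb is accepted by P but rejected by Q.
So L(P) ≠ L(Q).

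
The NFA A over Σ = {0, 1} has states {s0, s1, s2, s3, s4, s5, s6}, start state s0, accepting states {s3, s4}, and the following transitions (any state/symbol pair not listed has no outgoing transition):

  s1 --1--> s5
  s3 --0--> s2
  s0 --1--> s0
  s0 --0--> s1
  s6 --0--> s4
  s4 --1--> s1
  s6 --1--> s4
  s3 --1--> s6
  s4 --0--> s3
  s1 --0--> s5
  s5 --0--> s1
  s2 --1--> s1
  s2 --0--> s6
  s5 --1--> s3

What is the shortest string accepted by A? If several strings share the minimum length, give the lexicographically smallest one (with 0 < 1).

001

A breadth-first search from s0 reaches an accepting state first via the path s0 → s1 → s5 → s3 on input 001.
No string of length < 3 is accepted (BFS exhausts all shorter strings without reaching an accepting state), and 001 is the lexicographically least accepting string of length 3.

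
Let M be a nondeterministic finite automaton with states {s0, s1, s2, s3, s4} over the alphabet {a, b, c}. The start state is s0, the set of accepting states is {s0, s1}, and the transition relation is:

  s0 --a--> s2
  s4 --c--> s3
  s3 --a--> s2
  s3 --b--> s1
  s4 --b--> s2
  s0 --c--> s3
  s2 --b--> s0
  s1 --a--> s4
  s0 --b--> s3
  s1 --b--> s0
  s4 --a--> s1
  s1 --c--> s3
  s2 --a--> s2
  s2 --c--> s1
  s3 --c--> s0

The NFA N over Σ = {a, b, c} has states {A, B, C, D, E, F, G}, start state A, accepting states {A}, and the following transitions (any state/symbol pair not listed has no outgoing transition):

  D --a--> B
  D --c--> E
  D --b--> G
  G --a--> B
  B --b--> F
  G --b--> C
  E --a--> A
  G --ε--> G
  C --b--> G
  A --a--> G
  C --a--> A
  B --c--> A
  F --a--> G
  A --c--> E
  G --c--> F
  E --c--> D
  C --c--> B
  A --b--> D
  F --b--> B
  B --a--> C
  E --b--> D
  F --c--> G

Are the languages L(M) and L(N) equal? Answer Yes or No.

The string ab is accepted by M but rejected by N.
So L(M) ≠ L(N).

No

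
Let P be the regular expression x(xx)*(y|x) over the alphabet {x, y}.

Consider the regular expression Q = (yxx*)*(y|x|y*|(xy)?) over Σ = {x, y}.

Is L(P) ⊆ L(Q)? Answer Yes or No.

The string xx is in L(P) but not in L(Q).
So L(P) ⊄ L(Q).

No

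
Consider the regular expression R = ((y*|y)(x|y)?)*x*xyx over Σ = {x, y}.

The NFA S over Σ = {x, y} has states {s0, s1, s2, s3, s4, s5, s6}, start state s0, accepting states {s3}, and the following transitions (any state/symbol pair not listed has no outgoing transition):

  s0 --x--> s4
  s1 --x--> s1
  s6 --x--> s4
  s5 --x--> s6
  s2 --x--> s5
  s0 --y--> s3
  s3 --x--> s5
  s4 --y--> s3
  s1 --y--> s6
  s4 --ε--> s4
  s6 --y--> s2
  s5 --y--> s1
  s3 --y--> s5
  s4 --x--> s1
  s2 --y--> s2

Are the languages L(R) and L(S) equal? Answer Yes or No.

The string xyx is accepted by R but rejected by S.
So L(R) ≠ L(S).

No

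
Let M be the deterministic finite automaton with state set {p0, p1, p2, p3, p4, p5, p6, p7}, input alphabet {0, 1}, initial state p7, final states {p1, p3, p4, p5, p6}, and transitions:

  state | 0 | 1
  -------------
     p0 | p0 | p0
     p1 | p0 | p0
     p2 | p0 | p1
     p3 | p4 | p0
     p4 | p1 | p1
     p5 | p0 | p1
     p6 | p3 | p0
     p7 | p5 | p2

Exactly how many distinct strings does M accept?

3

The useful subgraph on states {p1, p2, p5, p7} is acyclic, so L(M) is finite; the longest accepting path visits 3 useful states, giving maximum string length 2.
Counting accepting paths from p7 by length: 1 of length 1, 2 of length 2. Total 3.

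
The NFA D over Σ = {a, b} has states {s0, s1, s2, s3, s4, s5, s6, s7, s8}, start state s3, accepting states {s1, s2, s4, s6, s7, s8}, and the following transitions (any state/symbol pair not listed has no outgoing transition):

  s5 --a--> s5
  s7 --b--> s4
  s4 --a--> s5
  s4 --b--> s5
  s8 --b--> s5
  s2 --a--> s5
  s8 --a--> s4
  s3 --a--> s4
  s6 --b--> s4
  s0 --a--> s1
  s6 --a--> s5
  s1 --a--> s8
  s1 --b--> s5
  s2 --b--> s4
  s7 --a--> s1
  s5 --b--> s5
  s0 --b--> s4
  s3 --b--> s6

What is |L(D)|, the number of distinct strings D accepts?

The useful subgraph on states {s3, s4, s6} is acyclic, so L(D) is finite; the longest accepting path visits 3 useful states, giving maximum string length 2.
Counting accepting paths from s3 by length: 2 of length 1, 1 of length 2. Total 3.

3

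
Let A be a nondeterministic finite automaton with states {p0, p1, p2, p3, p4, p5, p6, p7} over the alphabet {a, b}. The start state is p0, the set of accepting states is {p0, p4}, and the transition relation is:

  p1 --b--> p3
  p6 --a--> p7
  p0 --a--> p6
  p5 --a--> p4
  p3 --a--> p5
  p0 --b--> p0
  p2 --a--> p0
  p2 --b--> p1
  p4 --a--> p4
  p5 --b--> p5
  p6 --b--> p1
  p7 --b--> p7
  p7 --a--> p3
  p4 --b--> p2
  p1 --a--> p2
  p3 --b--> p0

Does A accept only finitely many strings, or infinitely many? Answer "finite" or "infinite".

infinite

State p0 is reachable from the start and can reach an accepting state, and it lies on the cycle p0 → p0.
Traversing that cycle any number of times yields accepted strings of unbounded length, so the language is infinite.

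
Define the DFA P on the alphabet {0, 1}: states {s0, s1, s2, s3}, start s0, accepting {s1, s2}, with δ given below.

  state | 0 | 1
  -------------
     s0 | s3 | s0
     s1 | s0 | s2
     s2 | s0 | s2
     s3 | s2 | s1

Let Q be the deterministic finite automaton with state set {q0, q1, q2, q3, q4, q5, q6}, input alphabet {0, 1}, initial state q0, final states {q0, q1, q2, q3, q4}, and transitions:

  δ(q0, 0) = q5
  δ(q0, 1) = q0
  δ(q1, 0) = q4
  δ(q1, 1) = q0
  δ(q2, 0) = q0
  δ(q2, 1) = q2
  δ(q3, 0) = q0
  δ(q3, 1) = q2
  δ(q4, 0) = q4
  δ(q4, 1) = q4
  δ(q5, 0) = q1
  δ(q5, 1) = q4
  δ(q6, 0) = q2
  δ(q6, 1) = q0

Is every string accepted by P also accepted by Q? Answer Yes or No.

Yes

Exploring the product automaton P × Q from the start pair (s0, q0), following both machines on each input symbol, reaches 11 state pairs: (s0, q0), (s3, q5), (s2, q1), (s1, q4), (s0, q4), (s2, q0), (s2, q4), (s3, q4), (s0, q5), (s3, q1), (s1, q0).
P accepts in {s1, s2} and Q accepts in {q0, q1, q2, q3, q4}. The reachable pairs whose P-component is accepting are (s2, q1), (s1, q4), (s2, q0), (s2, q4), (s1, q0); in each of them the Q-component is accepting too, so the product for L(P) \ L(Q) (P-component accepting, Q-component rejecting) has no reachable accepting pair and the difference is empty.
Hence every string in L(P) is also in L(Q).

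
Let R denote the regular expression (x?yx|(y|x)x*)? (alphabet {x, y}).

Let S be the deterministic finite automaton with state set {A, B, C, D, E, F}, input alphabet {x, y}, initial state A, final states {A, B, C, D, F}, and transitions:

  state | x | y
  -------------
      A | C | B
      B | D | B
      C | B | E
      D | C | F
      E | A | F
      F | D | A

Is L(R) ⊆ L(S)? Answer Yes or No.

Yes

Converting the expression R to a DFA (subset construction, then merging equivalent states) gives the minimal DFA with states {r0, r1, r2, r3, r4, r5}, start state r0, accepting states {r0, r1, r2, r5} and transitions r0: x→r1, y→r2; r1: x→r2, y→r3; r2: x→r2, y→r4; r3: x→r5, y→r4; r4: x→r4, y→r4; r5: x→r4, y→r4.
Exploring the product automaton R × S from the start pair (r0, A), following both machines on each input symbol, reaches 13 state pairs: (r0, A), (r1, C), (r2, B), (r3, E), (r2, D), (r4, B), (r5, A), (r4, F), (r2, C), (r4, D), (r4, C), (r4, A), (r4, E).
R accepts in {r0, r1, r2, r5} and S accepts in {A, B, C, D, F}. The reachable pairs whose R-component is accepting are (r0, A), (r1, C), (r2, B), (r2, D), (r5, A), (r2, C); in each of them the S-component is accepting too, so the product for L(R) \ L(S) (R-component accepting, S-component rejecting) has no reachable accepting pair and the difference is empty.
Hence every string in L(R) is also in L(S).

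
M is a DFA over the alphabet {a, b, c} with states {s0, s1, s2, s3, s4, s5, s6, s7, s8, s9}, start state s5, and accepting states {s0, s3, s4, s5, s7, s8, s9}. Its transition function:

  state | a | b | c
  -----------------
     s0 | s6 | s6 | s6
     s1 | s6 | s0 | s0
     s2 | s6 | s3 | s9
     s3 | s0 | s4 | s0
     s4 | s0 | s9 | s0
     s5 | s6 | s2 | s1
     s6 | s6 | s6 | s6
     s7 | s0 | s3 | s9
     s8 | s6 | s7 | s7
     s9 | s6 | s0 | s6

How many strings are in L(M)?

The useful subgraph on states {s0, s1, s2, s3, s4, s5, s9} is acyclic, so L(M) is finite; the longest accepting path visits 6 useful states, giving maximum string length 5.
Counting accepting paths from s5 by length: 1 of length 0, 4 of length 2, 4 of length 3, 3 of length 4, 1 of length 5. Total 13.

13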